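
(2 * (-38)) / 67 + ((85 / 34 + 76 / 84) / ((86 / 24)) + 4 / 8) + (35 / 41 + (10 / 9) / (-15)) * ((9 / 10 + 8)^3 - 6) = 12171992087749 / 22324869000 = 545.22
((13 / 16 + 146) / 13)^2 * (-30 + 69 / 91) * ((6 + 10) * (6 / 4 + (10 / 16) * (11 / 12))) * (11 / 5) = -10713599687043 / 39370240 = -272124.32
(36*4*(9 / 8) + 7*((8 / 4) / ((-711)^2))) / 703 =81894416 / 355381263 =0.23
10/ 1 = 10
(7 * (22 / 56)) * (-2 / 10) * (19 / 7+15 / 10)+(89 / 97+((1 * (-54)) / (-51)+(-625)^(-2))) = -12318735781 / 36071875000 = -0.34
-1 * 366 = -366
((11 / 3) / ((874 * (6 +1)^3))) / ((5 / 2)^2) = 22 / 11241825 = 0.00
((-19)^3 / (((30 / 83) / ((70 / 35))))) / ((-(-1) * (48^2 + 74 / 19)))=-10816643 / 657750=-16.44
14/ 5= 2.80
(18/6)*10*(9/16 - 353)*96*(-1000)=1015020000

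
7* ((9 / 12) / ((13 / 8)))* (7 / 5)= 294 / 65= 4.52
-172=-172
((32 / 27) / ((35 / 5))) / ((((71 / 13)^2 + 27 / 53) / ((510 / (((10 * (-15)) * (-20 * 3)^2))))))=-152269 / 28888933500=-0.00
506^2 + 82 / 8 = 1024185 / 4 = 256046.25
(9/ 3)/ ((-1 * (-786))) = 1/ 262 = 0.00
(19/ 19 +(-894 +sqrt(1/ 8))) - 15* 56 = -1733 +sqrt(2)/ 4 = -1732.65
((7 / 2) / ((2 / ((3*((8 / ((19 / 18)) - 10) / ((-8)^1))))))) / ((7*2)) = 69 / 608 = 0.11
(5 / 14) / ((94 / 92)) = 115 / 329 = 0.35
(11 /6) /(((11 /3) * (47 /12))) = 6 /47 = 0.13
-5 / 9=-0.56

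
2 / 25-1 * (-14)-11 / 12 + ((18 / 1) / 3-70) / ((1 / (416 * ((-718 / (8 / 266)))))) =635608077.16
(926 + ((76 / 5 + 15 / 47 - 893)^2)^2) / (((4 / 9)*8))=8136442407868715882007 / 48796810000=166741276896.35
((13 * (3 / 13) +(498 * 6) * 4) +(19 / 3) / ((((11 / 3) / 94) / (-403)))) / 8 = -588253 / 88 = -6684.69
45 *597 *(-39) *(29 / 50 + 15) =-163237113 / 10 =-16323711.30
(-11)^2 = 121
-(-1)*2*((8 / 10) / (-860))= -2 / 1075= -0.00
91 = 91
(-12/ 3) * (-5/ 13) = 20/ 13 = 1.54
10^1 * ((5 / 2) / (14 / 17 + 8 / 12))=16.78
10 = 10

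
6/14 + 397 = 2782/7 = 397.43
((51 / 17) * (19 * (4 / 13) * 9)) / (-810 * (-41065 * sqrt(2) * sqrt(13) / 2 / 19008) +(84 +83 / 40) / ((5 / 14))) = 0.03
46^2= 2116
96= 96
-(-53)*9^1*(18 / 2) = 4293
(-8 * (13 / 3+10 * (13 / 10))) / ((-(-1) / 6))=-832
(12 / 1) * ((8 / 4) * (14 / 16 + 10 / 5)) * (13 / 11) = 897 / 11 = 81.55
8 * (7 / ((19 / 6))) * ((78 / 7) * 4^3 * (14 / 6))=559104 / 19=29426.53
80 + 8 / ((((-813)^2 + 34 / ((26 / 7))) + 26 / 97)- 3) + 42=101685790942 / 833490007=122.00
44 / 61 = 0.72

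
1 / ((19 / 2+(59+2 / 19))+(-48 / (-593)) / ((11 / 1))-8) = 247874 / 15024293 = 0.02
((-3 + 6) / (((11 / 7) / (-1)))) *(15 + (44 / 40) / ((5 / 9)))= -17829 / 550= -32.42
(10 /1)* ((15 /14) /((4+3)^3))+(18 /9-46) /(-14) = 3.17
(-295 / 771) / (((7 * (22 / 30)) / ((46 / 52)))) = -33925 / 514514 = -0.07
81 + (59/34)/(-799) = 2200387/27166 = 81.00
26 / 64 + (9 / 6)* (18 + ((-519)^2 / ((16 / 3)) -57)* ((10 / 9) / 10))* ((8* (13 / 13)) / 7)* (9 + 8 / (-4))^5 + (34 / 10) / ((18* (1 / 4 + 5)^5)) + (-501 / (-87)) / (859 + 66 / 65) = 1544704403751426920587517 / 9534030580841760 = 162020080.66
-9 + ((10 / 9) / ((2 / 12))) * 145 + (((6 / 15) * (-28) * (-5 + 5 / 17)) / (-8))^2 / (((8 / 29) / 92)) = 13380569 / 867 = 15433.18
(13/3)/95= 13/285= 0.05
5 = 5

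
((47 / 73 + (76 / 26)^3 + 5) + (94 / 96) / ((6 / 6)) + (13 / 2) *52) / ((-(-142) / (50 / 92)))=71131965275 / 50285217216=1.41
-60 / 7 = -8.57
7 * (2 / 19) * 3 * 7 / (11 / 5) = 1470 / 209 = 7.03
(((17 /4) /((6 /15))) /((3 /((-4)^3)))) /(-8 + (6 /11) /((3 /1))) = 3740 /129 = 28.99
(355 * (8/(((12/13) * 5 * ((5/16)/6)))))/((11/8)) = 472576/55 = 8592.29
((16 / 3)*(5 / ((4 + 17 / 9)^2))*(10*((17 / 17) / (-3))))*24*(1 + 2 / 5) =-241920 / 2809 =-86.12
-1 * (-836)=836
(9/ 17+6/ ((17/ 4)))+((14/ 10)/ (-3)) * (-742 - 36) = 93077/ 255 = 365.01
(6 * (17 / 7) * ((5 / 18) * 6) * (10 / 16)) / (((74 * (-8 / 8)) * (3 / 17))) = -7225 / 6216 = -1.16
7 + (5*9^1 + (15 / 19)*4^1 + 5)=1143 / 19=60.16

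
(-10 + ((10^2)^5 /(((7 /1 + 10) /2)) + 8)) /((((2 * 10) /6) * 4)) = 29999999949 /340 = 88235293.97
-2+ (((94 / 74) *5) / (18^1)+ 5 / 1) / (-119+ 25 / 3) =-150973 / 73704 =-2.05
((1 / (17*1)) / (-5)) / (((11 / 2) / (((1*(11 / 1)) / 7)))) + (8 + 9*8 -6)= 74.00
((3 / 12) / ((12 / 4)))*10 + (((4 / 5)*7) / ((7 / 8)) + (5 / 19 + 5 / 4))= 9971 / 1140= 8.75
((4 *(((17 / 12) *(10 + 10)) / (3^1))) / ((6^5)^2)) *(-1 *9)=-85 / 15116544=-0.00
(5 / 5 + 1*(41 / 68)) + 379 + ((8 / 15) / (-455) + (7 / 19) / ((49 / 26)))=3357832139 / 8817900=380.80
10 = 10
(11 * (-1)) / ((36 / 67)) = -737 / 36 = -20.47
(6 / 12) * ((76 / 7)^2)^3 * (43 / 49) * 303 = 1255343684708352 / 5764801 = 217760107.37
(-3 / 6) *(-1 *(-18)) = -9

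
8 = 8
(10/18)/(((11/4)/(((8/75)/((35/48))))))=512/17325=0.03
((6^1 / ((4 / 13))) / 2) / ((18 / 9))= 4.88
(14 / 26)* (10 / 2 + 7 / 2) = 119 / 26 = 4.58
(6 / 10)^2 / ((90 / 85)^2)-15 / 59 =3551 / 53100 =0.07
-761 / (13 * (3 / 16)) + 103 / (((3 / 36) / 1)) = 36028 / 39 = 923.79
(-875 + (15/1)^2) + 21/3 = -643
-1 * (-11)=11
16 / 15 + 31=481 / 15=32.07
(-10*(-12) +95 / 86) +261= 32861 / 86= 382.10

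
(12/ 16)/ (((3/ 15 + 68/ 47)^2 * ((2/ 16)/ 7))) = 15.49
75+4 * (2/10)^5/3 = 703129/9375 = 75.00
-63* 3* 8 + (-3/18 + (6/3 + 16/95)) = -860699/570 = -1510.00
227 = 227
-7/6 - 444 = -2671/6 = -445.17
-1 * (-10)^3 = 1000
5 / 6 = 0.83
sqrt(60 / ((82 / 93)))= 3* sqrt(12710) / 41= 8.25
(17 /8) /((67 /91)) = 1547 /536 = 2.89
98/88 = 49/44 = 1.11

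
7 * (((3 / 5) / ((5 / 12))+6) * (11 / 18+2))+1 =10274 / 75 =136.99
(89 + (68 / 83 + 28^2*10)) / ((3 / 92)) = 60552100 / 249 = 243181.12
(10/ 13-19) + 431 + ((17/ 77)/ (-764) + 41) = 347026151/ 764764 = 453.77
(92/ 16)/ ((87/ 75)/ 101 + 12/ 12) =58075/ 10216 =5.68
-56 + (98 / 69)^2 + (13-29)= -333188 / 4761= -69.98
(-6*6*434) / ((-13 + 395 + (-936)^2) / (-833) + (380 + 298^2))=-6507396 / 36706897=-0.18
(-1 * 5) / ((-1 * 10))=1 / 2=0.50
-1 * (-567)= 567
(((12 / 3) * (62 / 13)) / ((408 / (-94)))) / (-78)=1457 / 25857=0.06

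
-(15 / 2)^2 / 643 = -0.09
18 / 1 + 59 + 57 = 134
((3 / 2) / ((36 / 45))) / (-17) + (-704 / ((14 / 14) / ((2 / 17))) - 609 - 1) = -94239 / 136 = -692.93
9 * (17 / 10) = 15.30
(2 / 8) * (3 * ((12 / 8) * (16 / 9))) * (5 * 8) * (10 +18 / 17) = 15040 / 17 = 884.71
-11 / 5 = -2.20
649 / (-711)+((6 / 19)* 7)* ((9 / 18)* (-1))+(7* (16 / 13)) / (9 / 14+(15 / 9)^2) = 37890022 / 75690927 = 0.50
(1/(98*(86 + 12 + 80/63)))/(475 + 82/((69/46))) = 27/139126484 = 0.00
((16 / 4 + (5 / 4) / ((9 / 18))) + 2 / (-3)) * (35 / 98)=25 / 12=2.08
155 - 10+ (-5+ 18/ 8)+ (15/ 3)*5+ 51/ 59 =168.11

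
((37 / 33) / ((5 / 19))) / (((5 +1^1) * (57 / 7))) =259 / 2970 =0.09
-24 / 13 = -1.85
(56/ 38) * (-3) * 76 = -336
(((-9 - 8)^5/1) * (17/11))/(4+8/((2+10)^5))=-750774946176/1368587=-548576.70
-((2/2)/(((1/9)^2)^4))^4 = -3433683820292512484657849089281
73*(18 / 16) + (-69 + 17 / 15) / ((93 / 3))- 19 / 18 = 880303 / 11160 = 78.88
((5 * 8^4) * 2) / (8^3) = 80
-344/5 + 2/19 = -6526/95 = -68.69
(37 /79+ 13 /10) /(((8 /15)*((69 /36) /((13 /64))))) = 163449 /465152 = 0.35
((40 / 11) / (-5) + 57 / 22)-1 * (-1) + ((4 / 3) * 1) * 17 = 25.53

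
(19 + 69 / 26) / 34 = 563 / 884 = 0.64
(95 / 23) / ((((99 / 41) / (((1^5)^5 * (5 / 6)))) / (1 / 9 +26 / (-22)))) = -1.53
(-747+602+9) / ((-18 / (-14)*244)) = -238 / 549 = -0.43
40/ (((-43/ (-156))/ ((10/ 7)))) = 62400/ 301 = 207.31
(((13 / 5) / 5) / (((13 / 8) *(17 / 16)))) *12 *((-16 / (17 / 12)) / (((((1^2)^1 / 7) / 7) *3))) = -4816896 / 7225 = -666.70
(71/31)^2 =5041/961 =5.25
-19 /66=-0.29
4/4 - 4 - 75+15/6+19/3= -415/6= -69.17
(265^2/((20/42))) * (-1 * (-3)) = 884835/2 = 442417.50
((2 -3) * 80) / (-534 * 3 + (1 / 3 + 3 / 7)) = 840 / 16813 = 0.05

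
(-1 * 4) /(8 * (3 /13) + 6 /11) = -286 /171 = -1.67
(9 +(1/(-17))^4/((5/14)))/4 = 3758459/1670420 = 2.25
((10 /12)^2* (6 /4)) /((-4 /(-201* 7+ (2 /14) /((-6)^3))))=366.41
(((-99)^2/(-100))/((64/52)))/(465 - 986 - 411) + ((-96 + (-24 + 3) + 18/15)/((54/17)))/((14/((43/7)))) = -10462959347/657619200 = -15.91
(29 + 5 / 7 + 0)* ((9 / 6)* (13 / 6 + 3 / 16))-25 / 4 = 2763 / 28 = 98.68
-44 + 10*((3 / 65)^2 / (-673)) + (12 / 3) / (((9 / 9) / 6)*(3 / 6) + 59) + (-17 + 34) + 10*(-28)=-123754399037 / 403197665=-306.93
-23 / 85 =-0.27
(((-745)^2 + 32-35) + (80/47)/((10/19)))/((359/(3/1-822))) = -21364586334/16873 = -1266199.63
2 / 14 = 0.14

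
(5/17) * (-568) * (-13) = 36920/17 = 2171.76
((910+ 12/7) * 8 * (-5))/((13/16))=-4084480/91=-44884.40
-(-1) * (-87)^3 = -658503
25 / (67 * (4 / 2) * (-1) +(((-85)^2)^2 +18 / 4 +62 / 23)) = 1150 / 2401222917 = 0.00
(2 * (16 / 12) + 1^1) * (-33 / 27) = -121 / 27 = -4.48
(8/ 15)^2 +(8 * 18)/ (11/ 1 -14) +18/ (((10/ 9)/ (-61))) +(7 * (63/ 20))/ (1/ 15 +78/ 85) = -228952849/ 225900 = -1013.51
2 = 2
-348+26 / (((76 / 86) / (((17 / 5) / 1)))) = -23557 / 95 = -247.97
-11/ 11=-1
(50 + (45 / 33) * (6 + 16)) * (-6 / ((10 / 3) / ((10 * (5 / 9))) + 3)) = -133.33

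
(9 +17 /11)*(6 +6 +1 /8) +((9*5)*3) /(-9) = 2483 /22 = 112.86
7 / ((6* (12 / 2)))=0.19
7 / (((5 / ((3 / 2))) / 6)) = 63 / 5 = 12.60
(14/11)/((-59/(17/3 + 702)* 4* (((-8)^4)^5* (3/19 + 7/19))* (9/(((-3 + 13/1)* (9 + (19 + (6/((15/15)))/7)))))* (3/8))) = -370367/688726483814515212288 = -0.00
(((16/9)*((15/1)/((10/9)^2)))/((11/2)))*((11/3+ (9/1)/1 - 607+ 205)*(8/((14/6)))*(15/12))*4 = -26211.74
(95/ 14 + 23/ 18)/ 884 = 127/ 13923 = 0.01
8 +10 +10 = 28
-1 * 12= -12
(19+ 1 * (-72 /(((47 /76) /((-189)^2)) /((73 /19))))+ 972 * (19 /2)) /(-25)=638777.37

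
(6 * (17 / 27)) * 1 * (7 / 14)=17 / 9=1.89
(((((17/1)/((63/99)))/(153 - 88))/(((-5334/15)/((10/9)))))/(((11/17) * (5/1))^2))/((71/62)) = -304606/2843195355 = -0.00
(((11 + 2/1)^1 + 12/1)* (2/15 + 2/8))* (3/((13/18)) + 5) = 13685/156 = 87.72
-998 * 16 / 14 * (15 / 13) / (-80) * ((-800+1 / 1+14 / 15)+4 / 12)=-5971034 / 455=-13123.15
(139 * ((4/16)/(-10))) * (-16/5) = 278/25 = 11.12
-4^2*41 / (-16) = 41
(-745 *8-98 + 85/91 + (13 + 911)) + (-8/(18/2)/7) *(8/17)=-10209787/1989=-5133.13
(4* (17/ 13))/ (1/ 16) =83.69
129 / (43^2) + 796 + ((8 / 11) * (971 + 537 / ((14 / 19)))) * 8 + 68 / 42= 106157459 / 9933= 10687.35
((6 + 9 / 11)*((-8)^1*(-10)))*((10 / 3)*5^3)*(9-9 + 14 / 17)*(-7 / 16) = -15312500 / 187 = -81885.03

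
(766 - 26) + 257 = 997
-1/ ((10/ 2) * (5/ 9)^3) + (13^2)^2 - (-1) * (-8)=17844896/ 625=28551.83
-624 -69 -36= -729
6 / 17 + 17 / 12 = 361 / 204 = 1.77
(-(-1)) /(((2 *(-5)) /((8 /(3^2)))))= -4 /45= -0.09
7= 7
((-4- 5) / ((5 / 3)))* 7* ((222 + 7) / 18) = -4809 / 10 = -480.90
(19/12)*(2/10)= 19/60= 0.32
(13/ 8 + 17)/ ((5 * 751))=149/ 30040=0.00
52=52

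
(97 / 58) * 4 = 6.69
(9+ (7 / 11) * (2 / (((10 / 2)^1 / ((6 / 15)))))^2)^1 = 61987 / 6875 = 9.02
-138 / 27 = -46 / 9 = -5.11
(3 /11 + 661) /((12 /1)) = 3637 /66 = 55.11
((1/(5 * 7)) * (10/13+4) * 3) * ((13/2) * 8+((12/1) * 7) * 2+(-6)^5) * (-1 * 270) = 75892464/91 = 833983.12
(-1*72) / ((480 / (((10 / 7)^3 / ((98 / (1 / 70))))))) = -15 / 235298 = -0.00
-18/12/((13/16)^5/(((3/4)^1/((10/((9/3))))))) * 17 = -30081024/1856465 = -16.20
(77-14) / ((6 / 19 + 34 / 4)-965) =-2394 / 36335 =-0.07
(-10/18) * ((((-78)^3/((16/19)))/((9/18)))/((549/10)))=2087150/183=11405.19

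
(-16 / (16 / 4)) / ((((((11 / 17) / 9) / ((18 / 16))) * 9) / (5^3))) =-19125 / 22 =-869.32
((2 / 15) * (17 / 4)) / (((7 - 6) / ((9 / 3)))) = 1.70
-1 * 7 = -7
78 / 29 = 2.69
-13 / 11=-1.18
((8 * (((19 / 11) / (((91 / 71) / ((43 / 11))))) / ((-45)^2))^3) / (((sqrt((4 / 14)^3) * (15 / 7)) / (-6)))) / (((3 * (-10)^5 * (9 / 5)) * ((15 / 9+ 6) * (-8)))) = -195182652526343 * sqrt(14) / 9366118143909567665625000000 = -0.00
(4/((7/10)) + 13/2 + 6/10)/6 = 299/140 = 2.14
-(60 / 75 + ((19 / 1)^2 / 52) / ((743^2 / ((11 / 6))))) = -688977007 / 861196440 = -0.80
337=337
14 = 14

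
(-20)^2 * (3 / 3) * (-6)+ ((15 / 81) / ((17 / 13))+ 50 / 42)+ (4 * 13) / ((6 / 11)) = -7400614 / 3213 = -2303.33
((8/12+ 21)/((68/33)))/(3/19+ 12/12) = 1235/136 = 9.08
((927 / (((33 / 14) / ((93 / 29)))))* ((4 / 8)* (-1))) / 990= -22351 / 35090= -0.64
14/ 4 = 7/ 2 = 3.50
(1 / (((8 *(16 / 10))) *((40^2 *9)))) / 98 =1 / 18063360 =0.00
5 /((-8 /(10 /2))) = -3.12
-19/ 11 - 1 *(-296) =294.27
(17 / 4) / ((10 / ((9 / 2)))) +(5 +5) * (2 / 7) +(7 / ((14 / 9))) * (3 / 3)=5191 / 560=9.27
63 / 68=0.93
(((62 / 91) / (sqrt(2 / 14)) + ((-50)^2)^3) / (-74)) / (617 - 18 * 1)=-7812500000 / 22163 - 31 * sqrt(7) / 2016833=-352501.92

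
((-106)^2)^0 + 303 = 304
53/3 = 17.67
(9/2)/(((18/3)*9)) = 1/12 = 0.08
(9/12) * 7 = 21/4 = 5.25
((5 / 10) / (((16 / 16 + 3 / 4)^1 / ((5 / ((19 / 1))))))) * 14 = 20 / 19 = 1.05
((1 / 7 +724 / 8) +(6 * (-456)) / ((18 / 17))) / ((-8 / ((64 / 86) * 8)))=558512 / 301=1855.52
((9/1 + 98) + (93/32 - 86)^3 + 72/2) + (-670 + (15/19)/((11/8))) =-3932779564075/6848512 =-574253.15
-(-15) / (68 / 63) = 945 / 68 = 13.90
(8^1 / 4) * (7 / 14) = 1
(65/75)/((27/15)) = 13/27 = 0.48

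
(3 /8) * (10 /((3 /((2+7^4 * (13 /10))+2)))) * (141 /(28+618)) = 4406673 /5168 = 852.68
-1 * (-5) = 5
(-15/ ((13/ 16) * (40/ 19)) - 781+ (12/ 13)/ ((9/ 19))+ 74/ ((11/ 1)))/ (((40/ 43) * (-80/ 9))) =94.46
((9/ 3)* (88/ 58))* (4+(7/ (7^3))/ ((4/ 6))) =26070/ 1421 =18.35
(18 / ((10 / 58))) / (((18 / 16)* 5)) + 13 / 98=18.69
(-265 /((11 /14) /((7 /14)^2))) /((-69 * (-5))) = -0.24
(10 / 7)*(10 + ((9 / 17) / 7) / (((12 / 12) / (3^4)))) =19190 / 833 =23.04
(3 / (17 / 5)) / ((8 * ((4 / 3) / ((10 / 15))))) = 15 / 272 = 0.06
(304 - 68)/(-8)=-59/2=-29.50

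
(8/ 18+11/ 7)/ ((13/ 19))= 2413/ 819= 2.95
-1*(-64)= 64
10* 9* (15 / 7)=1350 / 7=192.86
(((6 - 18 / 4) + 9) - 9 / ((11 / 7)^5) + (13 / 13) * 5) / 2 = 4690055 / 644204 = 7.28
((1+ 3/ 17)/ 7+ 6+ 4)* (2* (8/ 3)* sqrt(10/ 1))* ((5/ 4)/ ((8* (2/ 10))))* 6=30250* sqrt(10)/ 119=803.86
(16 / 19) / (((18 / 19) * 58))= 4 / 261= 0.02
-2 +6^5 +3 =7777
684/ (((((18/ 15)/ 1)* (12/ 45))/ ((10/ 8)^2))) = 106875/ 32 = 3339.84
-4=-4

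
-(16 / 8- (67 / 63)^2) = -3449 / 3969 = -0.87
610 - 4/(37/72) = 22282/37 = 602.22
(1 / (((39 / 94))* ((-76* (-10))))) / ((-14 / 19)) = -47 / 10920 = -0.00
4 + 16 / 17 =84 / 17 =4.94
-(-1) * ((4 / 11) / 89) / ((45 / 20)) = 16 / 8811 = 0.00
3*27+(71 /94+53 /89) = 688947 /8366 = 82.35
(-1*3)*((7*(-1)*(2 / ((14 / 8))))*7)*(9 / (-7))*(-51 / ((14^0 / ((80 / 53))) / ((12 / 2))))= 99767.55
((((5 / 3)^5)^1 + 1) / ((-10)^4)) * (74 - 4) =2947 / 30375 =0.10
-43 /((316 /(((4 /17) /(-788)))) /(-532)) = -5719 /264571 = -0.02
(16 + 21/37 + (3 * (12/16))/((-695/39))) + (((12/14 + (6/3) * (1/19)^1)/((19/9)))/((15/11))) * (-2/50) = 106751694647/6498180500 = 16.43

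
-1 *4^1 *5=-20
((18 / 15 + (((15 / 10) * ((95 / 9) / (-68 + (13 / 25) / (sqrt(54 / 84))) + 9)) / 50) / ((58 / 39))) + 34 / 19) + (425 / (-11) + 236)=200.53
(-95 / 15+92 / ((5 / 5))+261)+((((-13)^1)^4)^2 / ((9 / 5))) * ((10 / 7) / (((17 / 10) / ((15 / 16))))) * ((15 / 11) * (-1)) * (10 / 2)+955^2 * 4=-38180067746635 / 15708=-2430612919.95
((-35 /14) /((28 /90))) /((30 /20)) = -75 /14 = -5.36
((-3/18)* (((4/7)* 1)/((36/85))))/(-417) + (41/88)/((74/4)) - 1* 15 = -1921312937/128307564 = -14.97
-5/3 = -1.67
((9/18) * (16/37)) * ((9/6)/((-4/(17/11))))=-0.13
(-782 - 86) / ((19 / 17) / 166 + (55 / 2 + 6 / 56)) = -34292944 / 1090969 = -31.43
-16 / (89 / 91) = -1456 / 89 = -16.36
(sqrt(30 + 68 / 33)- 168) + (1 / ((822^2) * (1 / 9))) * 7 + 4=-158.34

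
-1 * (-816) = 816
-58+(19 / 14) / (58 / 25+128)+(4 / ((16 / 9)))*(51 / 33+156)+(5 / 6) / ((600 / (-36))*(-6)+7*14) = 40570765 / 136836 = 296.49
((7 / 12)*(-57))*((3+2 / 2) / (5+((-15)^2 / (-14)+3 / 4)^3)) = 2919616 / 78843829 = 0.04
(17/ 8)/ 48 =17/ 384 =0.04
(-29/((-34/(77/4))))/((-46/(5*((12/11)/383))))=-3045/599012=-0.01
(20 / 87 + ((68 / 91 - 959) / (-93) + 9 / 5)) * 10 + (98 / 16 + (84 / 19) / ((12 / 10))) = 4966998409 / 37304904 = 133.15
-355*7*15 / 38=-37275 / 38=-980.92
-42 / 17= -2.47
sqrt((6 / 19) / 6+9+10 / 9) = sqrt(33022) / 57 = 3.19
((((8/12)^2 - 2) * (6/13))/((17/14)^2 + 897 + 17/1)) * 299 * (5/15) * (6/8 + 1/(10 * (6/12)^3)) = -978236/8074485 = -0.12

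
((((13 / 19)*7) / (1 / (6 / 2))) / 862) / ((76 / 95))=1365 / 65512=0.02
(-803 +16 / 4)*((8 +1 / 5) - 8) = -799 / 5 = -159.80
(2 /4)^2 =1 /4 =0.25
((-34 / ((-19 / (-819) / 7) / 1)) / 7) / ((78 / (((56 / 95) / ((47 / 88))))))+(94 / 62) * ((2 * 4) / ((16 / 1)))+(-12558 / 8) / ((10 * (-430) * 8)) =-1442723502737 / 72374435200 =-19.93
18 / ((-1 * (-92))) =9 / 46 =0.20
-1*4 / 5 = -4 / 5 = -0.80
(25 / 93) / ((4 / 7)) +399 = 148603 / 372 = 399.47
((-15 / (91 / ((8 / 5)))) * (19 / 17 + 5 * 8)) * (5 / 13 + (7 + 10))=-3791376 / 20111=-188.52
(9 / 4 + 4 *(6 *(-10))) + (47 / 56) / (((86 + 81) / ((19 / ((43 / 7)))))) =-13657369 / 57448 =-237.73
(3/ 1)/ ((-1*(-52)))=3/ 52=0.06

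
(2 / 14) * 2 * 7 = 2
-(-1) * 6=6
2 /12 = 1 /6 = 0.17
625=625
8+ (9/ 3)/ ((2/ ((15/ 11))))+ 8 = 397/ 22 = 18.05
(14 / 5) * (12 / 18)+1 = 43 / 15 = 2.87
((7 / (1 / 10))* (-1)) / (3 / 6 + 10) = -20 / 3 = -6.67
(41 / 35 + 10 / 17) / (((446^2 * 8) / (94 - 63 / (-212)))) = 20930577 / 200730113920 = 0.00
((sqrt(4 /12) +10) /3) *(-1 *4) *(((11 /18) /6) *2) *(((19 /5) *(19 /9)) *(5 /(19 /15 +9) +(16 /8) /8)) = -16.99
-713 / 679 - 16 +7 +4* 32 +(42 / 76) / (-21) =3042665 / 25802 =117.92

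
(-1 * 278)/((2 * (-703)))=139/703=0.20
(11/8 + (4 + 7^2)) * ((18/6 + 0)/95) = 261/152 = 1.72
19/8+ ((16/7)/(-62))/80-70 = -586989/8680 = -67.63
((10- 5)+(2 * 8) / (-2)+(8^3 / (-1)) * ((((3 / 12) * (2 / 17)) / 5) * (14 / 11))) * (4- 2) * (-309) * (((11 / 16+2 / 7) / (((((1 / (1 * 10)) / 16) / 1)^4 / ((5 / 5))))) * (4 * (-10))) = -141025548042240000 / 1309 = -107735330819129.11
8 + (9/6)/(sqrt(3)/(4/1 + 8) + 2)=1672/191 - 6*sqrt(3)/191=8.70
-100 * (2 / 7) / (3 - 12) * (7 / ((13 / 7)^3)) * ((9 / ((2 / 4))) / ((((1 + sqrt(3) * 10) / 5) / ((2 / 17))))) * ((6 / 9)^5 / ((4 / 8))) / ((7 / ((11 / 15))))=-27596800 / 8140998879 + 275968000 * sqrt(3) / 8140998879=0.06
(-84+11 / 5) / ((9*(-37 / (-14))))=-5726 / 1665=-3.44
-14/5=-2.80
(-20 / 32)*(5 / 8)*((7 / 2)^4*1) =-60025 / 1024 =-58.62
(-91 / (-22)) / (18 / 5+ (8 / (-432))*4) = 1755 / 1496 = 1.17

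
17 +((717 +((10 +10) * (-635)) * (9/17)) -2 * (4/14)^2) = -4989414/833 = -5989.69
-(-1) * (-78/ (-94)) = 39/ 47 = 0.83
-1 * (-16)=16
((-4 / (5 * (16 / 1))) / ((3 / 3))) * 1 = -1 / 20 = -0.05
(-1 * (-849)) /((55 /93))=78957 /55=1435.58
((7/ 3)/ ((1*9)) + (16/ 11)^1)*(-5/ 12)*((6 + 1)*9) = -17815/ 396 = -44.99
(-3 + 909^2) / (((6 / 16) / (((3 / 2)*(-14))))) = -46271568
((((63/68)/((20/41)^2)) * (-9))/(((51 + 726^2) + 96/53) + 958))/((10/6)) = -151547193/3806449736000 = -0.00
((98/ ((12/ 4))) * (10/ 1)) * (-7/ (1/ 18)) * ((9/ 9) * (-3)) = 123480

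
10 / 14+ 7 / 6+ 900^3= 30618000079 / 42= 729000001.88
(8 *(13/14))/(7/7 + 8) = 52/63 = 0.83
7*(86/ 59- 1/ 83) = 49553/ 4897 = 10.12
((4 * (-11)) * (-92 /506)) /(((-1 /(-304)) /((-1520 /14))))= -1848320 /7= -264045.71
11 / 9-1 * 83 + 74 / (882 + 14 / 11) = -3571825 / 43722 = -81.69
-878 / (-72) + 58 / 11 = 17.47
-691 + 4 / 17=-11743 / 17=-690.76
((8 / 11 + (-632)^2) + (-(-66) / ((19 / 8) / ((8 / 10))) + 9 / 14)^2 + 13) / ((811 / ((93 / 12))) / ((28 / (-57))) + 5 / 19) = -241254415553289 / 128338456400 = -1879.83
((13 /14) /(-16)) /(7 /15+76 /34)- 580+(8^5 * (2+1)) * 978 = 1141382770049 /11872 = 96140731.98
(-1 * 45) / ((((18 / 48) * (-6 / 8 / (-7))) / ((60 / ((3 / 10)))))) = -224000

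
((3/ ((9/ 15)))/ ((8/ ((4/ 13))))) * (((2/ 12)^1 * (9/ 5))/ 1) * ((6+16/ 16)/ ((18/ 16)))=0.36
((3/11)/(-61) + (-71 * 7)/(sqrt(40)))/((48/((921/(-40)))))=921/429440 + 152579 * sqrt(10)/12800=37.70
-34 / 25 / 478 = -17 / 5975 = -0.00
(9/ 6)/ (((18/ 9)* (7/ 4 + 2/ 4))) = 1/ 3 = 0.33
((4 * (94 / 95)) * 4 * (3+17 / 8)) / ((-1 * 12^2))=-1927 / 3420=-0.56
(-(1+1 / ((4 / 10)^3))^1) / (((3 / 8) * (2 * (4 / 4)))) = -133 / 6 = -22.17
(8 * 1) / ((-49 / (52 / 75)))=-416 / 3675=-0.11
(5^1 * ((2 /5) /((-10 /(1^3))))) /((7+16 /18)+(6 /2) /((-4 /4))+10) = -9 /670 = -0.01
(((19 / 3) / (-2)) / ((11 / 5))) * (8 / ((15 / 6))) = -152 / 33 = -4.61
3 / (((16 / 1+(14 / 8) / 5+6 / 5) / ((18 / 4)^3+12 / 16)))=1225 / 78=15.71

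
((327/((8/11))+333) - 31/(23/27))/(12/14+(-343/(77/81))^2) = 38766343/6763315784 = 0.01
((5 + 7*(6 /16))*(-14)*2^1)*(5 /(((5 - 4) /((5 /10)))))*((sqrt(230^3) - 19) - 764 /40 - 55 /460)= 7507087 /368 - 245525*sqrt(230) /2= -1841385.80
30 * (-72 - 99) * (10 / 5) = -10260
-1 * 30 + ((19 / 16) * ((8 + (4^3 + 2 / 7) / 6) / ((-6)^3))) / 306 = -222085049 / 7402752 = -30.00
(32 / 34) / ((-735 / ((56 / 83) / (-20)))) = 32 / 740775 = 0.00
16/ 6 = 8/ 3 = 2.67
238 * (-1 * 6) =-1428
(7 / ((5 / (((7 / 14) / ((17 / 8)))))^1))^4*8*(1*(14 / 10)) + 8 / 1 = 2122445736 / 261003125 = 8.13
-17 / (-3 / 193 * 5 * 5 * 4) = 3281 / 300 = 10.94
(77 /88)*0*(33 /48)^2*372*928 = 0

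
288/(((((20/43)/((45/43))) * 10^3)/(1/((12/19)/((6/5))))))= 1539/1250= 1.23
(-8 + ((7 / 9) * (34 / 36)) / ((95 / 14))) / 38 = -60727 / 292410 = -0.21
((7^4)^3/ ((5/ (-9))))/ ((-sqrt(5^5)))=124571584809* sqrt(5)/ 625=445680850.72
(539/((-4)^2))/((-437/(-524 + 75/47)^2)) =-324936047051/15445328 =-21037.82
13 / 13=1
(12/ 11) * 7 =84/ 11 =7.64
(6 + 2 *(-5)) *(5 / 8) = -5 / 2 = -2.50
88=88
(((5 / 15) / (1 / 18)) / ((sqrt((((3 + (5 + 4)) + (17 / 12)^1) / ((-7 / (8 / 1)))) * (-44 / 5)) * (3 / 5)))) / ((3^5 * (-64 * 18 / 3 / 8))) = -5 * sqrt(7590) / 5901984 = -0.00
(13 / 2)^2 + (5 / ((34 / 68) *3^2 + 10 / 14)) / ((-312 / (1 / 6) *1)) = 2886823 / 68328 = 42.25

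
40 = 40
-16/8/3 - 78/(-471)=-236/471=-0.50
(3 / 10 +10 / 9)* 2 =127 / 45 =2.82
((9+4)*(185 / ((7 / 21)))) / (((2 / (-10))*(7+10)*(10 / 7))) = -50505 / 34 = -1485.44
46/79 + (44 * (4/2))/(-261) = 5054/20619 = 0.25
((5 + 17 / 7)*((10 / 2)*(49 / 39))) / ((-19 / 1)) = -140 / 57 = -2.46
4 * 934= 3736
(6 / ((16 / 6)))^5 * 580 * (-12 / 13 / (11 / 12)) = -77058945 / 2288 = -33679.61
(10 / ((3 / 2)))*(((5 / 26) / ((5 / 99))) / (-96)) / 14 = -55 / 2912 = -0.02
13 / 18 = 0.72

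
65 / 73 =0.89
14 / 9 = 1.56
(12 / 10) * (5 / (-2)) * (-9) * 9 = 243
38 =38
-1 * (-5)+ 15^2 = 230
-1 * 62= -62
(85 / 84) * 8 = 170 / 21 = 8.10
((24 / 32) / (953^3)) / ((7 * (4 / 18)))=27 / 48469297912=0.00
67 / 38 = 1.76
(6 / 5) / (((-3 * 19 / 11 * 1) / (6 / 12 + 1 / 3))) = -11 / 57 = -0.19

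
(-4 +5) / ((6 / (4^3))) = 32 / 3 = 10.67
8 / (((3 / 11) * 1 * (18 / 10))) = 16.30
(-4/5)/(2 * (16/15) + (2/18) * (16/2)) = -9/34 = -0.26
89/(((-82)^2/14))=623/3362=0.19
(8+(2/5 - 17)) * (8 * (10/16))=-43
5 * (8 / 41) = 40 / 41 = 0.98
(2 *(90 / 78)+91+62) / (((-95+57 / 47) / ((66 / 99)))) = -31631 / 28652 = -1.10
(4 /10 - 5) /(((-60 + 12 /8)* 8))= 23 /2340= 0.01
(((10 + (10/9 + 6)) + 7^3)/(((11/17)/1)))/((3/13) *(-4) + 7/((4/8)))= 42133/990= 42.56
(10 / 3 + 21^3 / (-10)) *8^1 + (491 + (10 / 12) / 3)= -620177 / 90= -6890.86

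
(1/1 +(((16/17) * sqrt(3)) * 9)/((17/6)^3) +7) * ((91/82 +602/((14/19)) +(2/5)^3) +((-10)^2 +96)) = 8767.56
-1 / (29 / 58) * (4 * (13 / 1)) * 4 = -416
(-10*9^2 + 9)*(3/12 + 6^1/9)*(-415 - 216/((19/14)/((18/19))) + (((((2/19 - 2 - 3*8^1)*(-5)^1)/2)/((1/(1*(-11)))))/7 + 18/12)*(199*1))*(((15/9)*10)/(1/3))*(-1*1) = -7611580524075/10108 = -753025378.32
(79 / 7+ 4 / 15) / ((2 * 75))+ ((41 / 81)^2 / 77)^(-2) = 4019781566389843 / 44505735750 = 90320.53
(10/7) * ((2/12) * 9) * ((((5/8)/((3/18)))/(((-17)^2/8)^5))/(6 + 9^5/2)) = 1228800/277822103426976241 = 0.00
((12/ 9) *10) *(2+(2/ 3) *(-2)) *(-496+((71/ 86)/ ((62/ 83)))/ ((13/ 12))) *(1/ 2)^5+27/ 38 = -405326014/ 2963259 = -136.78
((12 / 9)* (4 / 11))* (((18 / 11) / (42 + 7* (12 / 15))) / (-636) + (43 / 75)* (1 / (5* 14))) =3386884 / 858540375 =0.00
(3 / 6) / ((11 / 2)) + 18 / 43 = 241 / 473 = 0.51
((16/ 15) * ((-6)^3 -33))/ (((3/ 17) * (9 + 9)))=-11288/ 135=-83.61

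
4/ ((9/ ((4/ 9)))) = 16/ 81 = 0.20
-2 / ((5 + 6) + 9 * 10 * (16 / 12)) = -2 / 131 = -0.02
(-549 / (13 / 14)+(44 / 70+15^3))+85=1305576 / 455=2869.40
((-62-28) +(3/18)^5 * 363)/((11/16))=-233159/1782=-130.84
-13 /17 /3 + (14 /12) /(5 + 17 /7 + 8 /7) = -0.12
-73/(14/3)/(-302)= 219/4228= 0.05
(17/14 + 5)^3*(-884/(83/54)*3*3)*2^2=-141454346436/28469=-4968714.97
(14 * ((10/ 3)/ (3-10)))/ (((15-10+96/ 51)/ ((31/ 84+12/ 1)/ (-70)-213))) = 21309143/ 103194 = 206.50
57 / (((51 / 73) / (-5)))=-407.94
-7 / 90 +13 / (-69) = -551 / 2070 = -0.27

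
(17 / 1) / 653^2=17 / 426409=0.00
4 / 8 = 0.50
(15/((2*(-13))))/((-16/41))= 615/416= 1.48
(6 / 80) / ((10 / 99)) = 297 / 400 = 0.74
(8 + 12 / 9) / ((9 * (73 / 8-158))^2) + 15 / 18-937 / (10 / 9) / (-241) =1799518362542 / 415352514015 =4.33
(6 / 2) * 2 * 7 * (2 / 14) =6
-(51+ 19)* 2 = -140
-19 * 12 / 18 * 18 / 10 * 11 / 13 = -1254 / 65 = -19.29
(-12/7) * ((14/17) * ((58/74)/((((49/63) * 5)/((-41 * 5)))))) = 256824/4403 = 58.33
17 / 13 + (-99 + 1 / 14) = -97.62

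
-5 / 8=-0.62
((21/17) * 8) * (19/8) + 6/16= 23.85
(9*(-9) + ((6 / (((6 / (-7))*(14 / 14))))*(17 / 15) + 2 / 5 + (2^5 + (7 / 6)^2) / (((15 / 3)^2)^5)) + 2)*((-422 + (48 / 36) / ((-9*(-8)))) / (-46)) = -693223238257813 / 873281250000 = -793.81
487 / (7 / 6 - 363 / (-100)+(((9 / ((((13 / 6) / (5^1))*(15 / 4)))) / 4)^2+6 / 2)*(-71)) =-1.41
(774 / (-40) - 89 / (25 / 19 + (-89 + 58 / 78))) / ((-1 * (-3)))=-7870907 / 1288460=-6.11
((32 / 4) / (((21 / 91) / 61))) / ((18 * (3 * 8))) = 793 / 162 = 4.90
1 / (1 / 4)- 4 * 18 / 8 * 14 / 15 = -22 / 5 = -4.40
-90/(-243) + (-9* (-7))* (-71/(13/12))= -1449122/351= -4128.55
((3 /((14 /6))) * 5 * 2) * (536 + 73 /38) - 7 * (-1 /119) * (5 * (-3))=15635370 /2261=6915.25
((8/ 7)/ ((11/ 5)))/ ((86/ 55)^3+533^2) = 605000/ 330861604017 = 0.00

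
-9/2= -4.50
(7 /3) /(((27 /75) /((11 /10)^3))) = 9317 /1080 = 8.63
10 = 10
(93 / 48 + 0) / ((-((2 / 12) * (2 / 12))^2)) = -2511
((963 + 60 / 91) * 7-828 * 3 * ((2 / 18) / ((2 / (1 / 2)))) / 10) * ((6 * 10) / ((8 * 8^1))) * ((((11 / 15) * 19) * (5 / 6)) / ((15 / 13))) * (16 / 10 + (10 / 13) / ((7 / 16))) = 3885595703 / 18200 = 213494.27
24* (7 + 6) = 312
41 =41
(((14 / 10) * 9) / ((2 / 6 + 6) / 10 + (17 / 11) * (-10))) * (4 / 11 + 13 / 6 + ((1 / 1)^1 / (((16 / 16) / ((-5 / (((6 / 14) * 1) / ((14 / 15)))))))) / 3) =4571 / 4891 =0.93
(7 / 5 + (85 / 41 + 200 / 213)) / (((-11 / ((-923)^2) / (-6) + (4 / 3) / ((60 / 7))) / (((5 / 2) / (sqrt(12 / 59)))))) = 5779198360*sqrt(177) / 489014011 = 157.23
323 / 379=0.85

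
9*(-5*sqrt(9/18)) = -45*sqrt(2)/2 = -31.82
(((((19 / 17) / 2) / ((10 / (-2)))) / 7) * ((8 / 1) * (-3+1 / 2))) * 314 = 100.27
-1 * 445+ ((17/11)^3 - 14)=-455.31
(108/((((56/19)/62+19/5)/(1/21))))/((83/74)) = 1.19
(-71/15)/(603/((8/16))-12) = -71/17910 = -0.00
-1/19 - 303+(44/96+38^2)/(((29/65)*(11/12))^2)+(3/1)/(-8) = 128885565319/15467672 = 8332.58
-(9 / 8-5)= 31 / 8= 3.88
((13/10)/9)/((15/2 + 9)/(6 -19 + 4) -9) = -1/75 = -0.01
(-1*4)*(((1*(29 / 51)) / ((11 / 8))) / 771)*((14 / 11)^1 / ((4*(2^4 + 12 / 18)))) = -1624 / 39648675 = -0.00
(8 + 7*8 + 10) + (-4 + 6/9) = 212/3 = 70.67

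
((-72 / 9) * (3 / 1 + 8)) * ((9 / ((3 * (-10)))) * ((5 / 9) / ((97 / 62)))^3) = 262160800 / 221779539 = 1.18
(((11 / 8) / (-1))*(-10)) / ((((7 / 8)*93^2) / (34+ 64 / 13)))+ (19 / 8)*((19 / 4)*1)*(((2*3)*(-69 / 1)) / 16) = -58800308933 / 201487104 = -291.83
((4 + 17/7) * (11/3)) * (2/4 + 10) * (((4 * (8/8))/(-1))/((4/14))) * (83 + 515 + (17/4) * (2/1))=-4203045/2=-2101522.50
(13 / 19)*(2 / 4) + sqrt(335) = 13 / 38 + sqrt(335) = 18.65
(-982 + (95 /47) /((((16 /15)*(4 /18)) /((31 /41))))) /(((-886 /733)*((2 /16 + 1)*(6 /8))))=44094694709 /46097694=956.55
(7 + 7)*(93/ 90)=14.47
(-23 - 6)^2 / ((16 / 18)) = 7569 / 8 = 946.12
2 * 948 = 1896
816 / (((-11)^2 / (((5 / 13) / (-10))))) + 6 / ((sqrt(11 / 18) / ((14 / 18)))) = -408 / 1573 + 14*sqrt(22) / 11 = 5.71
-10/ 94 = -5/ 47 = -0.11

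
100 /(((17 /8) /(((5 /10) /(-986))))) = -200 /8381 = -0.02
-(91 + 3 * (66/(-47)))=-86.79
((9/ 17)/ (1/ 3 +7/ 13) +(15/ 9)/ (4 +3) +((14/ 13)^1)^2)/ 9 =4113157/ 18461898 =0.22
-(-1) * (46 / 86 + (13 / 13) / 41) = 986 / 1763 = 0.56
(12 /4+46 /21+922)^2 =379119841 /441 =859682.18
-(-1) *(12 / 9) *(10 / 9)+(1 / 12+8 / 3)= 457 / 108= 4.23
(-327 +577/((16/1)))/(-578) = 4655/9248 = 0.50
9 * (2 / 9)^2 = 4 / 9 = 0.44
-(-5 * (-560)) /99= -2800 /99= -28.28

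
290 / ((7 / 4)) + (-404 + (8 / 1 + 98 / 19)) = -29942 / 133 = -225.13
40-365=-325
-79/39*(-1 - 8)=237/13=18.23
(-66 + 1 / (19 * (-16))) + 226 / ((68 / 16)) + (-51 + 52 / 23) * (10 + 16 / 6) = -224720405 / 356592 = -630.19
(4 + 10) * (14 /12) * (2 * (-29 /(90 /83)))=-873.65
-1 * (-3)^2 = -9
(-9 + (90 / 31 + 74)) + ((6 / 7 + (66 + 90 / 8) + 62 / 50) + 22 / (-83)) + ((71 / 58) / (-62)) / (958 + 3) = 1844476336104 / 12548713975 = 146.99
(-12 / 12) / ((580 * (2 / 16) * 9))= -2 / 1305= -0.00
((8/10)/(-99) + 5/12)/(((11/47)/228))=722437/1815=398.04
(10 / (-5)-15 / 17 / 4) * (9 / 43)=-1359 / 2924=-0.46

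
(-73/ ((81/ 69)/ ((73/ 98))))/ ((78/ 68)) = -2083639/ 51597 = -40.38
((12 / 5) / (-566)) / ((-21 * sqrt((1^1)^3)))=2 / 9905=0.00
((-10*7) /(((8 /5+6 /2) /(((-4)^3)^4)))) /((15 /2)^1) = -2348810240 /69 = -34040728.12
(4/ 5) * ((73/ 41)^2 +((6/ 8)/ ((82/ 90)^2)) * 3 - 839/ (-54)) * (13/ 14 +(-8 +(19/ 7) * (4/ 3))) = -16108775/ 272322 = -59.15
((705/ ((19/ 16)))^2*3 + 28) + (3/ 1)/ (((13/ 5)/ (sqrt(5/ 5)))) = 4962434419/ 4693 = 1057411.98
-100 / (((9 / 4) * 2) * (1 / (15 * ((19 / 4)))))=-4750 / 3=-1583.33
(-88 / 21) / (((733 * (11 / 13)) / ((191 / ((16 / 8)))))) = -9932 / 15393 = -0.65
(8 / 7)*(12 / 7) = 96 / 49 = 1.96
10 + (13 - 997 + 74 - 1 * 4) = -904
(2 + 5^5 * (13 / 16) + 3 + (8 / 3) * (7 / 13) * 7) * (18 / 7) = 683043 / 104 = 6567.72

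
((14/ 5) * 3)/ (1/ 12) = 504/ 5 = 100.80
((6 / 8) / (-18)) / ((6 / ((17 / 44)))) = -17 / 6336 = -0.00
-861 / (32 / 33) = -28413 / 32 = -887.91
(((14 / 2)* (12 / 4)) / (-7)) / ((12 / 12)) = -3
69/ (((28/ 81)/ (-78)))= -217971/ 14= -15569.36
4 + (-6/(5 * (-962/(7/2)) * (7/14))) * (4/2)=9662/2405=4.02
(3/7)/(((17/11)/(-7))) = -33/17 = -1.94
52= 52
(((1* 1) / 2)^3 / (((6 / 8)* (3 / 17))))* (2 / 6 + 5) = 136 / 27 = 5.04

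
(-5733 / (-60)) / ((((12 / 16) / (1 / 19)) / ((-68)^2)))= 2945488 / 95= 31005.14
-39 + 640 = 601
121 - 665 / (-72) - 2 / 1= 9233 / 72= 128.24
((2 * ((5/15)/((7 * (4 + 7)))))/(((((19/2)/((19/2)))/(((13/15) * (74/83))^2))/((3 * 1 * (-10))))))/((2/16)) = -29614208/23870385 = -1.24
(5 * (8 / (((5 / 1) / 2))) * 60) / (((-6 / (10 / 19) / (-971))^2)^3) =4190688533714646605000000 / 11432149083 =366570493726883.34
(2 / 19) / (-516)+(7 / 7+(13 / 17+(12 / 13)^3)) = 467054623 / 183084798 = 2.55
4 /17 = 0.24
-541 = -541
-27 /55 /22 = -27 /1210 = -0.02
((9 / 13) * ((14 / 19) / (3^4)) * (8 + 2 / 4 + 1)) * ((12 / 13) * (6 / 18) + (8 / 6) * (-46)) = -3.65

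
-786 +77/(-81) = -63743/81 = -786.95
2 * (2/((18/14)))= 28/9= 3.11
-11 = -11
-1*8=-8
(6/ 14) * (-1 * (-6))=2.57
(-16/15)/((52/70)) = -56/39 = -1.44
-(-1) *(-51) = -51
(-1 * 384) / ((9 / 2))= -256 / 3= -85.33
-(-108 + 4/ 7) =752/ 7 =107.43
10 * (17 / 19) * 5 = 850 / 19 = 44.74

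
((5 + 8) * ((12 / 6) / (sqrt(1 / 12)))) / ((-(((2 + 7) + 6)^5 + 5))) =-13 * sqrt(3) / 189845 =-0.00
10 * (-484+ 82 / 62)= -149630 / 31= -4826.77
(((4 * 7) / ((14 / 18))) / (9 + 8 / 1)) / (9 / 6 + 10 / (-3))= -216 / 187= -1.16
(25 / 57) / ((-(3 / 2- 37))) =50 / 4047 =0.01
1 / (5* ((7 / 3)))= 3 / 35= 0.09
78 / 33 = 26 / 11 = 2.36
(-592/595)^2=350464/354025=0.99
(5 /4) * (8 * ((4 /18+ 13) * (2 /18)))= 1190 /81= 14.69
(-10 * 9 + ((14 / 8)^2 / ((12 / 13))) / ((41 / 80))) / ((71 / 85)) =-3493075 / 34932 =-100.00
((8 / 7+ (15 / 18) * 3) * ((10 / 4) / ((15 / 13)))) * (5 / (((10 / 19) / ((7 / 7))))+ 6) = 6851 / 56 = 122.34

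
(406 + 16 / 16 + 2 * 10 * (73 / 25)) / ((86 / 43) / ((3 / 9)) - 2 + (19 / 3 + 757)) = 6981 / 11510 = 0.61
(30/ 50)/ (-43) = -0.01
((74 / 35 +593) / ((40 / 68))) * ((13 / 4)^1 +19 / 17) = 6186213 / 1400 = 4418.72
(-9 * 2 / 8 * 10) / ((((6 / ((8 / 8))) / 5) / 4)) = -75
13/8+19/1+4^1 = 24.62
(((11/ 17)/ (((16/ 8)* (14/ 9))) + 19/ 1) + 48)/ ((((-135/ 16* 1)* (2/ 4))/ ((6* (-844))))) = 432006464/ 5355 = 80673.48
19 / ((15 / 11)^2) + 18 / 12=11.72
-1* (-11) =11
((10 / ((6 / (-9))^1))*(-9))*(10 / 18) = 75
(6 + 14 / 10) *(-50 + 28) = -814 / 5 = -162.80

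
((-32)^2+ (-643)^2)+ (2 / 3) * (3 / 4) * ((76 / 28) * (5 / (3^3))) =156670889 / 378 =414473.25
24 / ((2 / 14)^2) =1176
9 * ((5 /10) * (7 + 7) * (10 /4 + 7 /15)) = 1869 /10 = 186.90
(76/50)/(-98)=-19/1225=-0.02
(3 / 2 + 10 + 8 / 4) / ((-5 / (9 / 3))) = -81 / 10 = -8.10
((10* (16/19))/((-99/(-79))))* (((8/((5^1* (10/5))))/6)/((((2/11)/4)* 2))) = 5056/513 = 9.86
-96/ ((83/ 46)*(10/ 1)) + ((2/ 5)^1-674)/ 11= -66.56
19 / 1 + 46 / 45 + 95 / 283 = 259258 / 12735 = 20.36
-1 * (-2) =2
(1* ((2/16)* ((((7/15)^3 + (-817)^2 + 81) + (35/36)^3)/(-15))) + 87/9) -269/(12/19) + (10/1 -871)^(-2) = -344679883449195151/57645120960000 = -5979.34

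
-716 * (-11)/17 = 7876/17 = 463.29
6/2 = 3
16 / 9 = 1.78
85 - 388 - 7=-310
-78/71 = -1.10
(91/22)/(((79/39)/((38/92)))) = 67431/79948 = 0.84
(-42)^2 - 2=1762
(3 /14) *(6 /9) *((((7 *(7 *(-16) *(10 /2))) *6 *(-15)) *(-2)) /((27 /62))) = -694400 /3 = -231466.67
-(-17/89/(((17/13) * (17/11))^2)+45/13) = -19410728/5684341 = -3.41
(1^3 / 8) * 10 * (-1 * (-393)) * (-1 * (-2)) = 1965 / 2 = 982.50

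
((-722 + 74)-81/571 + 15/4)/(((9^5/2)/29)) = -14227313/22477986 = -0.63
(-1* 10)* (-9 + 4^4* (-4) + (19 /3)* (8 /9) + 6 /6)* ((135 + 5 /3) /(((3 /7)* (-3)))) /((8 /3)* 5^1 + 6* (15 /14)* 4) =-6789440 /243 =-27940.08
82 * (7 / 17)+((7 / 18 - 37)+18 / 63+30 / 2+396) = 874877 / 2142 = 408.44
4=4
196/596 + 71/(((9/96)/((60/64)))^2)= 1057949/149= 7100.33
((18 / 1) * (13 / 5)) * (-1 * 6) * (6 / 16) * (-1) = 1053 / 10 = 105.30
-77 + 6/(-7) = -545/7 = -77.86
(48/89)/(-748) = -12/16643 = -0.00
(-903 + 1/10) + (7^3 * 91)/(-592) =-2828649/2960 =-955.62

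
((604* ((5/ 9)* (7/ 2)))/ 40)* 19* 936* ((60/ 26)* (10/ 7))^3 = 154926000000/ 8281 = 18708610.07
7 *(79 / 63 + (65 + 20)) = 5434 / 9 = 603.78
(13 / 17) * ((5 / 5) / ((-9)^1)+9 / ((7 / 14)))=2093 / 153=13.68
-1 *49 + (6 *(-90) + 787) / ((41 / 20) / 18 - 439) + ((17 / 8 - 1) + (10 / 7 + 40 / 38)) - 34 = -13441576405 / 168110936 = -79.96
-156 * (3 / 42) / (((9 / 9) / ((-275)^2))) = -5898750 / 7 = -842678.57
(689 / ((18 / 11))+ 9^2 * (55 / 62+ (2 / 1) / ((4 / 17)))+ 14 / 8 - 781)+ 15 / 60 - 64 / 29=6476093 / 16182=400.20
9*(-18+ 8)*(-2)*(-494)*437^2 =-16980963480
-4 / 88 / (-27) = 1 / 594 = 0.00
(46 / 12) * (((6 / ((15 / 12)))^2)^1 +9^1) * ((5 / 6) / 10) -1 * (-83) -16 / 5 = 18007 / 200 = 90.04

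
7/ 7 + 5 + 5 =11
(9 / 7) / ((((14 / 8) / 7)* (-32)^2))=9 / 1792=0.01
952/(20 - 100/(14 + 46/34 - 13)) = -1904/45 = -42.31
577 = 577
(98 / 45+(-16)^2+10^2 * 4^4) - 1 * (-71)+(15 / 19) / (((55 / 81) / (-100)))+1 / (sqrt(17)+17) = 3884336077 / 150480 - sqrt(17) / 272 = 25812.96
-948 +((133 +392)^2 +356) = 275033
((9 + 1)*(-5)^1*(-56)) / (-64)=-175 / 4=-43.75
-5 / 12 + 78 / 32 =97 / 48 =2.02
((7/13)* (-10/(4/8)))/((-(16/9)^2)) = 2835/832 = 3.41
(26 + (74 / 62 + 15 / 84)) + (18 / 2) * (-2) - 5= 4.37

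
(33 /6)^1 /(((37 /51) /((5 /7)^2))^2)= 2.72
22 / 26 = 0.85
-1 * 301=-301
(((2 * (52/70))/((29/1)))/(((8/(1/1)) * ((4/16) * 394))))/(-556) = -13/111174980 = -0.00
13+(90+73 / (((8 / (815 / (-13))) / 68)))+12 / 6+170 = -1004265 / 26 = -38625.58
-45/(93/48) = -720/31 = -23.23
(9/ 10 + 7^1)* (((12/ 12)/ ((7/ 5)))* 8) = 316/ 7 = 45.14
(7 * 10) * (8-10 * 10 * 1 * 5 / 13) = -27720 / 13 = -2132.31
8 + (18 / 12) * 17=67 / 2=33.50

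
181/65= 2.78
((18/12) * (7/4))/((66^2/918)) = 1071/1936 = 0.55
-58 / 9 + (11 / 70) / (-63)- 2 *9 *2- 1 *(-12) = -14919 / 490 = -30.45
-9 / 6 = -3 / 2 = -1.50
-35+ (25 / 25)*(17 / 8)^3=-13007 / 512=-25.40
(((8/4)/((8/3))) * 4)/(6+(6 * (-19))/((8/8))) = -1/36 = -0.03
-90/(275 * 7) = -18/385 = -0.05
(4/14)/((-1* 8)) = -0.04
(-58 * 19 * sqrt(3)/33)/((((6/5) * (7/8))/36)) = -1983.09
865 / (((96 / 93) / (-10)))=-134075 / 16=-8379.69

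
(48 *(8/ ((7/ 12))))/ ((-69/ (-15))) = 23040/ 161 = 143.11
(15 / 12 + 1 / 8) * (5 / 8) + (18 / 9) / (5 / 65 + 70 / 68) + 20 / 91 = 8221781 / 2847936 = 2.89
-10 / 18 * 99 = -55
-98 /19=-5.16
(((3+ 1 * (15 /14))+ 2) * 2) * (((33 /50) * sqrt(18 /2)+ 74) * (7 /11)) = 64583 /110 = 587.12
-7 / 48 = -0.15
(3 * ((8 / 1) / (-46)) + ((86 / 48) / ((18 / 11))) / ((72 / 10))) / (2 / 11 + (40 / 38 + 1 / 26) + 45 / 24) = -359266193 / 3059329176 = -0.12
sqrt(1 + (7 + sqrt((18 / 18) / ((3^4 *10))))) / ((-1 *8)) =-sqrt(10 *sqrt(10) + 7200) / 240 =-0.35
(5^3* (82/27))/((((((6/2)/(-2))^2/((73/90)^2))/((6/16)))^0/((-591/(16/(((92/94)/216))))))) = -23221375/365472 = -63.54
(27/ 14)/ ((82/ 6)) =81/ 574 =0.14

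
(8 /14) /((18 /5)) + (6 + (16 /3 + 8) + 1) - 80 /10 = 787 /63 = 12.49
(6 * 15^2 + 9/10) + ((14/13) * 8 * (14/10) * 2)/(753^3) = 14996208785309/11100902202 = 1350.90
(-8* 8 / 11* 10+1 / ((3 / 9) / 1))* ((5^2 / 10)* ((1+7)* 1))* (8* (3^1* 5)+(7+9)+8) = -1748160 / 11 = -158923.64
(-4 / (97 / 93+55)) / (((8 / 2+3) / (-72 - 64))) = 12648 / 9121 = 1.39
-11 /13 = -0.85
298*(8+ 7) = 4470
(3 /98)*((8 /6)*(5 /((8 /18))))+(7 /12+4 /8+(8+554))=331363 /588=563.54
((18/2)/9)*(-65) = -65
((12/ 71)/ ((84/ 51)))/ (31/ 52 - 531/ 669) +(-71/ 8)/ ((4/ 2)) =-4.96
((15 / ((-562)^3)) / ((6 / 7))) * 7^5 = -588245 / 355008656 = -0.00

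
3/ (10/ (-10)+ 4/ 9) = -27/ 5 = -5.40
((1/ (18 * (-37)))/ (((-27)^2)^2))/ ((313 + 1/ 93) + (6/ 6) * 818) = -31/ 12409598011968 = -0.00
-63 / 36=-7 / 4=-1.75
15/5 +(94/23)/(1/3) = 351/23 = 15.26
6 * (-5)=-30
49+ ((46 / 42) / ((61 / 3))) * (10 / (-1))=48.46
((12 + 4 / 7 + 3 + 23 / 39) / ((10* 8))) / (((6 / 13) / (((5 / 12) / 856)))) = 1103 / 5177088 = 0.00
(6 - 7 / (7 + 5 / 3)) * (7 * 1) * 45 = 42525 / 26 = 1635.58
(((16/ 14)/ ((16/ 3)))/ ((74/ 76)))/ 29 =57/ 7511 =0.01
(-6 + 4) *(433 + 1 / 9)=-7796 / 9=-866.22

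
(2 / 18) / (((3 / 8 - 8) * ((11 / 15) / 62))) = -2480 / 2013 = -1.23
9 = 9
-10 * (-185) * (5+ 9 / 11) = 118400 / 11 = 10763.64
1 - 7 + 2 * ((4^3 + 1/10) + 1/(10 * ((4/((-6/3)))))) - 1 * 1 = 121.10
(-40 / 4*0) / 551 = 0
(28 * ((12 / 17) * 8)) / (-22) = -1344 / 187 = -7.19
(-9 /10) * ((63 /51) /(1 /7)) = -1323 /170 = -7.78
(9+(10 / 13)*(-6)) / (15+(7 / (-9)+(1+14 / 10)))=2565 / 9724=0.26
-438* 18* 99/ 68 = -195129/ 17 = -11478.18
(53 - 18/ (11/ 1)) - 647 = -6552/ 11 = -595.64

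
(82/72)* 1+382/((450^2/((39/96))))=3692483/3240000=1.14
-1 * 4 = -4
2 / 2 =1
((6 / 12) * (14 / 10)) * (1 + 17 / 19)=1.33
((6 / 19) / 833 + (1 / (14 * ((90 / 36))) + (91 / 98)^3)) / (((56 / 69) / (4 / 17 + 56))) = 60628353441 / 1054711280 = 57.48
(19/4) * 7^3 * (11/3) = 71687/12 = 5973.92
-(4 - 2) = -2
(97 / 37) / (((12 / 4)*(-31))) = -97 / 3441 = -0.03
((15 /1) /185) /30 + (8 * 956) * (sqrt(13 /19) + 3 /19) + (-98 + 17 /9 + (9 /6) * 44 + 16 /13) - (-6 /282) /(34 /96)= 774664877267 /657185490 + 7648 * sqrt(247) /19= 7504.96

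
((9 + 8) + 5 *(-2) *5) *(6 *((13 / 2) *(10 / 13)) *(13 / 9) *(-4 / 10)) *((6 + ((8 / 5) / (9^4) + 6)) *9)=225178096 / 3645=61777.26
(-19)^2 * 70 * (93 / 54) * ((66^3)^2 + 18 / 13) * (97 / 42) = 324000063112994195 / 39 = 8307693925974210.13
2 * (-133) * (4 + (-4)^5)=271320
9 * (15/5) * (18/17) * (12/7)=5832/119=49.01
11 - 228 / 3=-65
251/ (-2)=-251/ 2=-125.50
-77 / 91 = -11 / 13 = -0.85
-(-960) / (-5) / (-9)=64 / 3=21.33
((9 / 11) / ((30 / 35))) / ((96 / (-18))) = -63 / 352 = -0.18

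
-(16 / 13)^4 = -65536 / 28561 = -2.29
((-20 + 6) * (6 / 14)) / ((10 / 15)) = -9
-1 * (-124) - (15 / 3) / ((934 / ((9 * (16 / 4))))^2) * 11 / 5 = 27039472 / 218089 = 123.98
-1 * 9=-9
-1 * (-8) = 8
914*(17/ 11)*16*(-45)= -11187360/ 11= -1017032.73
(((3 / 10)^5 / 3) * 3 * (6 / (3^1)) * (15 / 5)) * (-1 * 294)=-107163 / 25000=-4.29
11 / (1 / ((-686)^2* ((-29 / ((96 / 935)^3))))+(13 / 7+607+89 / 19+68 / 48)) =6994370002200850500 / 391022175277351902173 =0.02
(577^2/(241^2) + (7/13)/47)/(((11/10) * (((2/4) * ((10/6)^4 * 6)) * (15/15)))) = 11006614044/48795300125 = 0.23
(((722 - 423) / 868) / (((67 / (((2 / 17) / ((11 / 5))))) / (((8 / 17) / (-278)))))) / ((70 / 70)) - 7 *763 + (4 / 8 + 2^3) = -68517376322215 / 12849015718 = -5332.50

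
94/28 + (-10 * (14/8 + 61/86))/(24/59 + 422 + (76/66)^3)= 1785203980787/541113335924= 3.30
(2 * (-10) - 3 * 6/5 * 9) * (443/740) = -31.37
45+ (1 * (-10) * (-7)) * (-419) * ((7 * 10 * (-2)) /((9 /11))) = 45168605 /9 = 5018733.89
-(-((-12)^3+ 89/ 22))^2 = -1438457329/ 484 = -2972019.27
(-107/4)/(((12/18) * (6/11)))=-73.56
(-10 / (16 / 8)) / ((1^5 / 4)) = -20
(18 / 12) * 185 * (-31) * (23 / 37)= -10695 / 2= -5347.50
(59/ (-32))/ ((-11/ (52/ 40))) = 767/ 3520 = 0.22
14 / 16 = 7 / 8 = 0.88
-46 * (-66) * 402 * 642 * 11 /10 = 4309486632 /5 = 861897326.40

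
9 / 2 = 4.50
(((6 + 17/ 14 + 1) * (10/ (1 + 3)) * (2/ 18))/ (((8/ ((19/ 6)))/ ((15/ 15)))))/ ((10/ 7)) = 2185/ 3456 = 0.63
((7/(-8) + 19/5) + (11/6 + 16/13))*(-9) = -53.90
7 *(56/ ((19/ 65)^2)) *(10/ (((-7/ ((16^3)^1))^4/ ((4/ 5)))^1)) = 76110833702561382400/ 17689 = 4302721109308688.02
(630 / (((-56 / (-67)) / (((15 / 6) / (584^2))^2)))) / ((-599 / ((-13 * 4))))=979875 / 278700791545856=0.00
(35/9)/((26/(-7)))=-245/234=-1.05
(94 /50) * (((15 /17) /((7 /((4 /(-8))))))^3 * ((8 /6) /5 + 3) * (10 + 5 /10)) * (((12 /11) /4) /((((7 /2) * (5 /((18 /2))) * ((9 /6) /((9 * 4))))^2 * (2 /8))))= -177619392 /66202675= -2.68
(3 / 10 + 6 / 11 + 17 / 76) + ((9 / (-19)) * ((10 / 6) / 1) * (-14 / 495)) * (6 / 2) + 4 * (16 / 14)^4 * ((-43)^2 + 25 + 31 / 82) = 751930675107 / 58783340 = 12791.56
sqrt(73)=8.54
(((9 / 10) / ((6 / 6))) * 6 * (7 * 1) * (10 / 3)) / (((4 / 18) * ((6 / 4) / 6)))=2268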